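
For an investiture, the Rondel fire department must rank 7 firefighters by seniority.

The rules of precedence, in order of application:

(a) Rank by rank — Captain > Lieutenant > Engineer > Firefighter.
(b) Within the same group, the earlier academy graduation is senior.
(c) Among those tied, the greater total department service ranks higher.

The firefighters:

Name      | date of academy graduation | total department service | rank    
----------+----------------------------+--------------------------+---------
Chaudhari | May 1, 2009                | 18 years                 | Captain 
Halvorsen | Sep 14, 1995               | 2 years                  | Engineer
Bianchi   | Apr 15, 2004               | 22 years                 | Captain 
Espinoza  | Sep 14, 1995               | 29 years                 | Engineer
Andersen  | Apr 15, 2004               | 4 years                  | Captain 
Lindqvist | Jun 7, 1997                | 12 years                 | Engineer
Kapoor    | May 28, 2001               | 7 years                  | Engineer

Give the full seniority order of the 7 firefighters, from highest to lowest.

By rank: Bianchi, Andersen and Chaudhari (Captain); then Espinoza, Halvorsen, Lindqvist and Kapoor (Engineer).
Among Bianchi, Andersen and Chaudhari, by date of academy graduation (earlier first): Bianchi and Andersen (Apr 15, 2004) before Chaudhari (May 1, 2009).
Among Bianchi and Andersen, by total department service (higher first): Bianchi (22 years) before Andersen (4 years).
Among Espinoza, Halvorsen, Lindqvist and Kapoor, by date of academy graduation (earlier first): Espinoza and Halvorsen (Sep 14, 1995) before Lindqvist (Jun 7, 1997) before Kapoor (May 28, 2001).
Among Espinoza and Halvorsen, by total department service (higher first): Espinoza (29 years) before Halvorsen (2 years).
Full order: Bianchi, Andersen, Chaudhari, Espinoza, Halvorsen, Lindqvist, Kapoor.

Bianchi, Andersen, Chaudhari, Espinoza, Halvorsen, Lindqvist, Kapoor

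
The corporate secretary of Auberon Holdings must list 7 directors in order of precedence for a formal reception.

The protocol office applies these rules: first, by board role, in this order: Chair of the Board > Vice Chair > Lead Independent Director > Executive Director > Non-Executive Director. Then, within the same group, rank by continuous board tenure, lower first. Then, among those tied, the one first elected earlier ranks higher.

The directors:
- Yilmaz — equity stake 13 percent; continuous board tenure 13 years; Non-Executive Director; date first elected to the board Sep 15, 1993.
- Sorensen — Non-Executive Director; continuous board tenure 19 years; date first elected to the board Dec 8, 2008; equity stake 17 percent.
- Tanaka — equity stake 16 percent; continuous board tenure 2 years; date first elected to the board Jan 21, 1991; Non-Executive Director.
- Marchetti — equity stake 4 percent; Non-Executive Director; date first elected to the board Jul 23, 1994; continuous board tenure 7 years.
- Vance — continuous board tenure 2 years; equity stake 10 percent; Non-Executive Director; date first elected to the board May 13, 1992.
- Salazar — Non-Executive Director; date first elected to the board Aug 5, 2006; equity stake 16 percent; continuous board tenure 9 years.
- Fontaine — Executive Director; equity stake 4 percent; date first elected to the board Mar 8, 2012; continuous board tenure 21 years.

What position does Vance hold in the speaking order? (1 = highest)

By board role: Fontaine (Executive Director); then Tanaka, Vance, Marchetti, Salazar, Yilmaz and Sorensen (Non-Executive Director).
Among Tanaka, Vance, Marchetti, Salazar, Yilmaz and Sorensen, by continuous board tenure (lower first): Tanaka and Vance (2 years) before Marchetti (7 years) before Salazar (9 years) before Yilmaz (13 years) before Sorensen (19 years).
Among Tanaka and Vance, by date first elected to the board (earlier first): Tanaka (Jan 21, 1991) before Vance (May 13, 1992).
Order: Fontaine, Tanaka, Vance, Marchetti, Salazar, Yilmaz, Sorensen. So position 3.

3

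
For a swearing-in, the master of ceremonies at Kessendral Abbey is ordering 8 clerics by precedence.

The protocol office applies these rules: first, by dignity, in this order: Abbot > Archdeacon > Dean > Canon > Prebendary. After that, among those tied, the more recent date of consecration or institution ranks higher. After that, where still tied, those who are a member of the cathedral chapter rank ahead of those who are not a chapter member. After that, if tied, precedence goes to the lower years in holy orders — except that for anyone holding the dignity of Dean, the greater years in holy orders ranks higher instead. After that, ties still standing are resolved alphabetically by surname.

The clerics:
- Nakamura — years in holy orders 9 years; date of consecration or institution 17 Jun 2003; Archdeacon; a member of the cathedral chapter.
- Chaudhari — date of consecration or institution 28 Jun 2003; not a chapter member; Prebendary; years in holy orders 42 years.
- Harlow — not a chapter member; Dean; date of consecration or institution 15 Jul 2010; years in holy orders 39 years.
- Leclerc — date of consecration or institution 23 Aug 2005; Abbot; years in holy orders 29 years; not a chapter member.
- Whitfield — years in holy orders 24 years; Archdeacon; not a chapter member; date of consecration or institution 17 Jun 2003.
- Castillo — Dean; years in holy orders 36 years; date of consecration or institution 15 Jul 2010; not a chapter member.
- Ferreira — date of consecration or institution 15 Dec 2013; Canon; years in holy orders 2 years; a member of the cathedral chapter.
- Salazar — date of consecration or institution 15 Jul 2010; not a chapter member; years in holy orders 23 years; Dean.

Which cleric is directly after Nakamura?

Whitfield

By dignity: Leclerc (Abbot); then Nakamura and Whitfield (Archdeacon); then Harlow, Castillo and Salazar (Dean); then Ferreira (Canon); then Chaudhari (Prebendary).
Nakamura and Whitfield both have date of consecration or institution 17 Jun 2003, so the next rule applies.
Among Nakamura and Whitfield, a member of the cathedral chapter before not a chapter member: Nakamura (a member of the cathedral chapter) before Whitfield (not a chapter member).
Harlow, Castillo and Salazar all have date of consecration or institution 15 Jul 2010, so the next rule applies.
Harlow, Castillo and Salazar are each not a chapter member, so the next rule applies.
Among Harlow, Castillo and Salazar, by years in holy orders (higher first) (reversed rule for this group): Harlow (39 years) before Castillo (36 years) before Salazar (23 years).
Order: Leclerc, Nakamura, Whitfield, Harlow, Castillo, Salazar, Ferreira, Chaudhari.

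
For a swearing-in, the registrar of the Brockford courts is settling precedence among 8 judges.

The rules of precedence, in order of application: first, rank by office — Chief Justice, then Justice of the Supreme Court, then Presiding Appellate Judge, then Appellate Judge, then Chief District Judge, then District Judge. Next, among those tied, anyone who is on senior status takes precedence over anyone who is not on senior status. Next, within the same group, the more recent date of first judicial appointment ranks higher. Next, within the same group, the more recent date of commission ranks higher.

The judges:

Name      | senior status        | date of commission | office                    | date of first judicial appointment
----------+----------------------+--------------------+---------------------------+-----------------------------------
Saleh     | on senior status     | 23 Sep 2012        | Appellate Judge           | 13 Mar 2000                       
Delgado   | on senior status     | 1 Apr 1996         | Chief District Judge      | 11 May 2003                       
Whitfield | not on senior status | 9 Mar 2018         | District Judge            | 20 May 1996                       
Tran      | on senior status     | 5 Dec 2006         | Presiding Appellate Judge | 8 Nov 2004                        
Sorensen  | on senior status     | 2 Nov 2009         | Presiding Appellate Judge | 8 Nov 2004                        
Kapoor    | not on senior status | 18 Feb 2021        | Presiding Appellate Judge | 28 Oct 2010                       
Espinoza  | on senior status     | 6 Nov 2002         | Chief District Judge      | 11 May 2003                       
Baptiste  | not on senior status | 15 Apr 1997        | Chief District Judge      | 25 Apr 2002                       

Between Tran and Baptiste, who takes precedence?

By office: Sorensen, Tran and Kapoor (Presiding Appellate Judge); then Saleh (Appellate Judge); then Espinoza, Delgado and Baptiste (Chief District Judge); then Whitfield (District Judge).
Among Sorensen, Tran and Kapoor, on senior status before not on senior status: Sorensen and Tran (on senior status) before Kapoor (not on senior status).
Sorensen and Tran both have date of first judicial appointment 8 Nov 2004, so the next rule applies.
Among Sorensen and Tran, by date of commission (later first): Sorensen (2 Nov 2009) before Tran (5 Dec 2006).
Among Espinoza, Delgado and Baptiste, on senior status before not on senior status: Espinoza and Delgado (on senior status) before Baptiste (not on senior status).
Espinoza and Delgado both have date of first judicial appointment 11 May 2003, so the next rule applies.
Among Espinoza and Delgado, by date of commission (later first): Espinoza (6 Nov 2002) before Delgado (1 Apr 1996).
So Tran takes precedence.

Tran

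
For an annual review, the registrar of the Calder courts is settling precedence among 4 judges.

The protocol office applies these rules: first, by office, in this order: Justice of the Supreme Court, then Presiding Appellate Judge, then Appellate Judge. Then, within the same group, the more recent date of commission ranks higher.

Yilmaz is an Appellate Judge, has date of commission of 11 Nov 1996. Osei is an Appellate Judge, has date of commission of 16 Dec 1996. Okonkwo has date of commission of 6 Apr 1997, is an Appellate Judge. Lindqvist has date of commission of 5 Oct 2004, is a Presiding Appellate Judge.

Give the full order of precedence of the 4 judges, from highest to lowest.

Lindqvist, Okonkwo, Osei, Yilmaz

By office: Lindqvist (Presiding Appellate Judge); then Okonkwo, Osei and Yilmaz (Appellate Judge).
Among Okonkwo, Osei and Yilmaz, by date of commission (later first): Okonkwo (6 Apr 1997) before Osei (16 Dec 1996) before Yilmaz (11 Nov 1996).
Full order: Lindqvist, Okonkwo, Osei, Yilmaz.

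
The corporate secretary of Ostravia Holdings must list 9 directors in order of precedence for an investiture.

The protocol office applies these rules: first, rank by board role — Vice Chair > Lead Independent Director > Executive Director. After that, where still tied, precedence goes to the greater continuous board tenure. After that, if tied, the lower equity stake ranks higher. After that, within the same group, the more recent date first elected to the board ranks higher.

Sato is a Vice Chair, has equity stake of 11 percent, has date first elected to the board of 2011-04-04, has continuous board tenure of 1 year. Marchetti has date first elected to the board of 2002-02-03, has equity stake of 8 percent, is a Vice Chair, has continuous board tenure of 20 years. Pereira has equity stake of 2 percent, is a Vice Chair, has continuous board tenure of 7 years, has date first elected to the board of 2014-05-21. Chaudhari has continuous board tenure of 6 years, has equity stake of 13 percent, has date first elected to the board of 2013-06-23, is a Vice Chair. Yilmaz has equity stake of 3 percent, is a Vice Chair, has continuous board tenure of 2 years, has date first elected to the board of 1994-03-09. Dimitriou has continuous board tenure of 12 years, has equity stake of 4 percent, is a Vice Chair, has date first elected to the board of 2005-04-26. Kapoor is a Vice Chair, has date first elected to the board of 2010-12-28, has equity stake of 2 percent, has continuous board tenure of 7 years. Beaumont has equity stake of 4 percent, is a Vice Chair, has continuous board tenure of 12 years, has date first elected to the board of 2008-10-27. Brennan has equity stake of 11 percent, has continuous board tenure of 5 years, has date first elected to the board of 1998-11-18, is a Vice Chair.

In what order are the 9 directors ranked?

Marchetti, Beaumont, Dimitriou, Pereira, Kapoor, Chaudhari, Brennan, Yilmaz, Sato

By board role: Marchetti, Beaumont, Dimitriou, Pereira, Kapoor, Chaudhari, Brennan, Yilmaz and Sato (Vice Chair).
Among Marchetti, Beaumont, Dimitriou, Pereira, Kapoor, Chaudhari, Brennan, Yilmaz and Sato, by continuous board tenure (higher first): Marchetti (20 years) before Beaumont and Dimitriou (12 years) before Pereira and Kapoor (7 years) before Chaudhari (6 years) before Brennan (5 years) before Yilmaz (2 years) before Sato (1 year).
Beaumont and Dimitriou both have equity stake 4 percent, so the next rule applies.
Among Beaumont and Dimitriou, by date first elected to the board (later first): Beaumont (2008-10-27) before Dimitriou (2005-04-26).
Pereira and Kapoor both have equity stake 2 percent, so the next rule applies.
Among Pereira and Kapoor, by date first elected to the board (later first): Pereira (2014-05-21) before Kapoor (2010-12-28).
Full order: Marchetti, Beaumont, Dimitriou, Pereira, Kapoor, Chaudhari, Brennan, Yilmaz, Sato.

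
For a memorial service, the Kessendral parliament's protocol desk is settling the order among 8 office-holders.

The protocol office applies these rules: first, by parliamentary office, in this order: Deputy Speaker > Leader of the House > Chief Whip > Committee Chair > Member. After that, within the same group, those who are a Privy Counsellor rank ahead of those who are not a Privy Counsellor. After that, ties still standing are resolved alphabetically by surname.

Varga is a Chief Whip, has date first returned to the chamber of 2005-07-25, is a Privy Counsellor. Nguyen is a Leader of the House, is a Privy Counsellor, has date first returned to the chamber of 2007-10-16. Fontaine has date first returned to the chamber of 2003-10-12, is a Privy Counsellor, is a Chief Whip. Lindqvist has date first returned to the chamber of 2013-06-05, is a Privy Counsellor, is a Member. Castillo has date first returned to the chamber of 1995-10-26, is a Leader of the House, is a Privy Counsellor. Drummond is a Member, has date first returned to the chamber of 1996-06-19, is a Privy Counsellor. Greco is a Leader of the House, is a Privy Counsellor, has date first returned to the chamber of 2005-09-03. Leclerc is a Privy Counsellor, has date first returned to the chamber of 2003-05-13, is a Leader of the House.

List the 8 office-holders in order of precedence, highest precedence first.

Castillo, Greco, Leclerc, Nguyen, Fontaine, Varga, Drummond, Lindqvist

By parliamentary office: Castillo, Greco, Leclerc and Nguyen (Leader of the House); then Fontaine and Varga (Chief Whip); then Drummond and Lindqvist (Member).
Castillo, Greco, Leclerc and Nguyen are each a Privy Counsellor, so the next rule applies.
Among Castillo, Greco, Leclerc and Nguyen, alphabetically by surname: Castillo before Greco before Leclerc before Nguyen.
Fontaine and Varga are each a Privy Counsellor, so the next rule applies.
Among Fontaine and Varga, alphabetically by surname: Fontaine before Varga.
Drummond and Lindqvist are each a Privy Counsellor, so the next rule applies.
Among Drummond and Lindqvist, alphabetically by surname: Drummond before Lindqvist.
Full order: Castillo, Greco, Leclerc, Nguyen, Fontaine, Varga, Drummond, Lindqvist.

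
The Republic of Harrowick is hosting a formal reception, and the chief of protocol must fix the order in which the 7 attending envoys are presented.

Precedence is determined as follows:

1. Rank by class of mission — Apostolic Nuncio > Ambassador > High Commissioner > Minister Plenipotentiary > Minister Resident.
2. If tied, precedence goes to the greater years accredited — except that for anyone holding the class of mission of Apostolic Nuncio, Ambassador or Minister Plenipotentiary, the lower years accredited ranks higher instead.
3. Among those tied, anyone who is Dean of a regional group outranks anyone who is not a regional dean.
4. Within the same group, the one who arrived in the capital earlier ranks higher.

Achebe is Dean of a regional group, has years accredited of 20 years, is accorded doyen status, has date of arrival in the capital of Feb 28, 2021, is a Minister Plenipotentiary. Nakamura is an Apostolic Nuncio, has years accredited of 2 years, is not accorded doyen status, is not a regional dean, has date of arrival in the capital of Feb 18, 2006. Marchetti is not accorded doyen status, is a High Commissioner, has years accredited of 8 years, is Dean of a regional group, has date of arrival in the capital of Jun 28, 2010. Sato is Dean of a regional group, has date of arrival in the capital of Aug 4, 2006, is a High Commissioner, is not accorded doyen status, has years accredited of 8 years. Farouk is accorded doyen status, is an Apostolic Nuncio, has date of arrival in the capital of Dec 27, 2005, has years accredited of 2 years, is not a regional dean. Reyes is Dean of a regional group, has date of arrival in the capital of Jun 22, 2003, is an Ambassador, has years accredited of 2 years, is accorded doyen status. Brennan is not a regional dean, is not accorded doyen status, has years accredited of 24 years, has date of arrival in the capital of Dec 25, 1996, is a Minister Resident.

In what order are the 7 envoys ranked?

By class of mission: Farouk and Nakamura (Apostolic Nuncio); then Reyes (Ambassador); then Sato and Marchetti (High Commissioner); then Achebe (Minister Plenipotentiary); then Brennan (Minister Resident).
Farouk and Nakamura both have years accredited 2 years, so the next rule applies.
Farouk and Nakamura are each not a regional dean, so the next rule applies.
Among Farouk and Nakamura, by date of arrival in the capital (earlier first): Farouk (Dec 27, 2005) before Nakamura (Feb 18, 2006).
Sato and Marchetti both have years accredited 8 years, so the next rule applies.
Sato and Marchetti are each Dean of a regional group, so the next rule applies.
Among Sato and Marchetti, by date of arrival in the capital (earlier first): Sato (Aug 4, 2006) before Marchetti (Jun 28, 2010).
Full order: Farouk, Nakamura, Reyes, Sato, Marchetti, Achebe, Brennan.

Farouk, Nakamura, Reyes, Sato, Marchetti, Achebe, Brennan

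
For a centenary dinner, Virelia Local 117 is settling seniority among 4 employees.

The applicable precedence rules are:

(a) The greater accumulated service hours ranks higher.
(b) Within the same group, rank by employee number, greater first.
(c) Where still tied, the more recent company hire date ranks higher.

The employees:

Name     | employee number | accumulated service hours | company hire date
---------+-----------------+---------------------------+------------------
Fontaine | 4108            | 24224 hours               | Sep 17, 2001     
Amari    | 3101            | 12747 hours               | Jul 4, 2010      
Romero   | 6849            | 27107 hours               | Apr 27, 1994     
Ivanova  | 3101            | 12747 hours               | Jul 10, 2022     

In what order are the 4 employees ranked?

Romero, Fontaine, Ivanova, Amari

By accumulated service hours (higher first): Romero (27107 hours); then Fontaine (24224 hours); then Ivanova and Amari (both 12747 hours).
Ivanova and Amari both have employee number 3101, so the next rule applies.
Among Ivanova and Amari, by company hire date (later first): Ivanova (Jul 10, 2022) before Amari (Jul 4, 2010).
Full order: Romero, Fontaine, Ivanova, Amari.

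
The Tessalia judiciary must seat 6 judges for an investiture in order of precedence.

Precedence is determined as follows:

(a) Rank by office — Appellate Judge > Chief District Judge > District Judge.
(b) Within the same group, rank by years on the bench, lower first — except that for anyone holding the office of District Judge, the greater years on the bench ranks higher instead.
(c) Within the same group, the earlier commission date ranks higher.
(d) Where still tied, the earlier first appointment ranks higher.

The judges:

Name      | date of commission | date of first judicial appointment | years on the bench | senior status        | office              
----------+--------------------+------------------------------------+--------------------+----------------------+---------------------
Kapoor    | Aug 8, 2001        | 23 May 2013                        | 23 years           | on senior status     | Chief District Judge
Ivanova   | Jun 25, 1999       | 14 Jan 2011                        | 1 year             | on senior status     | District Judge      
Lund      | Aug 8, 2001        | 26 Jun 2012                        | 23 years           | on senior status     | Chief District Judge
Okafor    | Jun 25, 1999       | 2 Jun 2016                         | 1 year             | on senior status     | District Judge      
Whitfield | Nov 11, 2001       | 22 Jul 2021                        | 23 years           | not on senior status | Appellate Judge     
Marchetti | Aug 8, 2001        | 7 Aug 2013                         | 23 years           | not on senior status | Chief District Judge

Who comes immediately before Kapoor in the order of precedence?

Lund

By office: Whitfield (Appellate Judge); then Lund, Kapoor and Marchetti (Chief District Judge); then Ivanova and Okafor (District Judge).
Lund, Kapoor and Marchetti all have years on the bench 23 years, so the next rule applies.
Lund, Kapoor and Marchetti all have date of commission Aug 8, 2001, so the next rule applies.
Among Lund, Kapoor and Marchetti, by date of first judicial appointment (earlier first): Lund (26 Jun 2012) before Kapoor (23 May 2013) before Marchetti (7 Aug 2013).
Ivanova and Okafor both have years on the bench 1 year, so the next rule applies.
Ivanova and Okafor both have date of commission Jun 25, 1999, so the next rule applies.
Among Ivanova and Okafor, by date of first judicial appointment (earlier first): Ivanova (14 Jan 2011) before Okafor (2 Jun 2016).
Order: Whitfield, Lund, Kapoor, Marchetti, Ivanova, Okafor.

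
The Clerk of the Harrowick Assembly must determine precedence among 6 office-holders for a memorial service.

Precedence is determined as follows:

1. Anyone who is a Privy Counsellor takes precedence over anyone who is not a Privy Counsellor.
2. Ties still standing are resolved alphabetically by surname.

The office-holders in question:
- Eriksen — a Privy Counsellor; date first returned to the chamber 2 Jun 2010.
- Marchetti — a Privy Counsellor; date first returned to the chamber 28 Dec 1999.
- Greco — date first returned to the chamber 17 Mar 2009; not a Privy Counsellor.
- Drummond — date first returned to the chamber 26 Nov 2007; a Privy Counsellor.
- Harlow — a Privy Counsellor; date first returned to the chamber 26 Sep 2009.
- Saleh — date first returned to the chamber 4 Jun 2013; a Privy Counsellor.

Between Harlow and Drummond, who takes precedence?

By the first rule: Drummond, Eriksen, Harlow, Marchetti and Saleh (each a Privy Counsellor); then Greco (not a Privy Counsellor).
Among Drummond, Eriksen, Harlow, Marchetti and Saleh, alphabetically by surname: Drummond before Eriksen before Harlow before Marchetti before Saleh.
So Drummond takes precedence.

Drummond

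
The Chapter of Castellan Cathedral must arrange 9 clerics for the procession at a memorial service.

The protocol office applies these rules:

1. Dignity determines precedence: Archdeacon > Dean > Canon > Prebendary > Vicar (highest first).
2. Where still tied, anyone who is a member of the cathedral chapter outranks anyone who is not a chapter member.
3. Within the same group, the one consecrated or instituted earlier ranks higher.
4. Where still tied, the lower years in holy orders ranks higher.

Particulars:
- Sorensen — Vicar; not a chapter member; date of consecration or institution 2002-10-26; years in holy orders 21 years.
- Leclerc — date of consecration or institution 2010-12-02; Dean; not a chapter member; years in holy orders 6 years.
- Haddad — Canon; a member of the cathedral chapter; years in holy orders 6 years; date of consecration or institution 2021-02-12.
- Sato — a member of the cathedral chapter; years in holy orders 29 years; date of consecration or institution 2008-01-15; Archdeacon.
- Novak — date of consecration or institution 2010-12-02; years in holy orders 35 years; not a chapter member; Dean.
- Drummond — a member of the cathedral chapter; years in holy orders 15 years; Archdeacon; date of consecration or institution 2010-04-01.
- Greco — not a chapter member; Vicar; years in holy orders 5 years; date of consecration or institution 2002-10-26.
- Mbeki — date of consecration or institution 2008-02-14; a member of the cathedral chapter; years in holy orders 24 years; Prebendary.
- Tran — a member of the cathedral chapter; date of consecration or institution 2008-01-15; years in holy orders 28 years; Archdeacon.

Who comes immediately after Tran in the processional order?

By dignity: Tran, Sato and Drummond (Archdeacon); then Leclerc and Novak (Dean); then Haddad (Canon); then Mbeki (Prebendary); then Greco and Sorensen (Vicar).
Tran, Sato and Drummond are each a member of the cathedral chapter, so the next rule applies.
Among Tran, Sato and Drummond, by date of consecration or institution (earlier first): Tran and Sato (2008-01-15) before Drummond (2010-04-01).
Among Tran and Sato, by years in holy orders (lower first): Tran (28 years) before Sato (29 years).
Leclerc and Novak are each not a chapter member, so the next rule applies.
Leclerc and Novak both have date of consecration or institution 2010-12-02, so the next rule applies.
Among Leclerc and Novak, by years in holy orders (lower first): Leclerc (6 years) before Novak (35 years).
Greco and Sorensen are each not a chapter member, so the next rule applies.
Greco and Sorensen both have date of consecration or institution 2002-10-26, so the next rule applies.
Among Greco and Sorensen, by years in holy orders (lower first): Greco (5 years) before Sorensen (21 years).
Order: Tran, Sato, Drummond, Leclerc, Novak, Haddad, Mbeki, Greco, Sorensen.

Sato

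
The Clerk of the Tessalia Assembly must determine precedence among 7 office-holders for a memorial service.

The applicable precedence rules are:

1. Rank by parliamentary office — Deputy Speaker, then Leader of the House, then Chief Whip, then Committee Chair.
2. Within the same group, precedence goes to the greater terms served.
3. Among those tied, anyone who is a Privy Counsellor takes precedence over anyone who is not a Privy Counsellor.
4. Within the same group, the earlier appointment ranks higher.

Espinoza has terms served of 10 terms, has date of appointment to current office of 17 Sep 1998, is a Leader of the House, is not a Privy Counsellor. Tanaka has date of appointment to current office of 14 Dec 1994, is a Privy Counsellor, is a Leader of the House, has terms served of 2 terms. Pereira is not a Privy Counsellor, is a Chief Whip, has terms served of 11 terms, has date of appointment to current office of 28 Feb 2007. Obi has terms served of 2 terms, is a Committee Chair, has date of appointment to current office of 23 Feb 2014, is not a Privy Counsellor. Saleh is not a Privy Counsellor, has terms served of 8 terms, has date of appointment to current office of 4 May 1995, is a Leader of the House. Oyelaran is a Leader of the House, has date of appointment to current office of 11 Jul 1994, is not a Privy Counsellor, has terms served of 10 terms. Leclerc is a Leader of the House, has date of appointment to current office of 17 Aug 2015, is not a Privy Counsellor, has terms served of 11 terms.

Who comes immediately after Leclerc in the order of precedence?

By parliamentary office: Leclerc, Oyelaran, Espinoza, Saleh and Tanaka (Leader of the House); then Pereira (Chief Whip); then Obi (Committee Chair).
Among Leclerc, Oyelaran, Espinoza, Saleh and Tanaka, by terms served (higher first): Leclerc (11 terms) before Oyelaran and Espinoza (10 terms) before Saleh (8 terms) before Tanaka (2 terms).
Oyelaran and Espinoza are each not a Privy Counsellor, so the next rule applies.
Among Oyelaran and Espinoza, by date of appointment to current office (earlier first): Oyelaran (11 Jul 1994) before Espinoza (17 Sep 1998).
Order: Leclerc, Oyelaran, Espinoza, Saleh, Tanaka, Pereira, Obi.

Oyelaran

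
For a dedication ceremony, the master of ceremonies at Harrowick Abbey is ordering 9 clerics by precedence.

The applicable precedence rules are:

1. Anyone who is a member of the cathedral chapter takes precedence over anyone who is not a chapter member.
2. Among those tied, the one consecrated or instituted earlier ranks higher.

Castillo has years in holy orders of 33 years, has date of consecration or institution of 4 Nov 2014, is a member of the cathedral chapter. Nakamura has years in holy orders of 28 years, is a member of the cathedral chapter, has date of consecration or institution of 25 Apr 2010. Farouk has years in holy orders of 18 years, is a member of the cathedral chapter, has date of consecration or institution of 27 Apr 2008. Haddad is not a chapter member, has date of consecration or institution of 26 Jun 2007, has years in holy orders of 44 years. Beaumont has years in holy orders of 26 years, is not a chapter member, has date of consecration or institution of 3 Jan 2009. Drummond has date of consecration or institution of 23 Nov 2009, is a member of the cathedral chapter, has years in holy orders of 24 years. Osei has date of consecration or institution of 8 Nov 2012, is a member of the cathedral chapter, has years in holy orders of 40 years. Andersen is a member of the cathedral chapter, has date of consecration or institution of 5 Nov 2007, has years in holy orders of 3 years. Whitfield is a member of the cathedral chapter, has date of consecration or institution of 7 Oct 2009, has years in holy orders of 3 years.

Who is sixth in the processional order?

By the first rule: Andersen, Farouk, Whitfield, Drummond, Nakamura, Osei and Castillo (each a member of the cathedral chapter); then Haddad and Beaumont (both not a chapter member).
Among Andersen, Farouk, Whitfield, Drummond, Nakamura, Osei and Castillo, by date of consecration or institution (earlier first): Andersen (5 Nov 2007) before Farouk (27 Apr 2008) before Whitfield (7 Oct 2009) before Drummond (23 Nov 2009) before Nakamura (25 Apr 2010) before Osei (8 Nov 2012) before Castillo (4 Nov 2014).
Among Haddad and Beaumont, by date of consecration or institution (earlier first): Haddad (26 Jun 2007) before Beaumont (3 Jan 2009).
Order: Andersen, Farouk, Whitfield, Drummond, Nakamura, Osei, Castillo, Haddad, Beaumont.

Osei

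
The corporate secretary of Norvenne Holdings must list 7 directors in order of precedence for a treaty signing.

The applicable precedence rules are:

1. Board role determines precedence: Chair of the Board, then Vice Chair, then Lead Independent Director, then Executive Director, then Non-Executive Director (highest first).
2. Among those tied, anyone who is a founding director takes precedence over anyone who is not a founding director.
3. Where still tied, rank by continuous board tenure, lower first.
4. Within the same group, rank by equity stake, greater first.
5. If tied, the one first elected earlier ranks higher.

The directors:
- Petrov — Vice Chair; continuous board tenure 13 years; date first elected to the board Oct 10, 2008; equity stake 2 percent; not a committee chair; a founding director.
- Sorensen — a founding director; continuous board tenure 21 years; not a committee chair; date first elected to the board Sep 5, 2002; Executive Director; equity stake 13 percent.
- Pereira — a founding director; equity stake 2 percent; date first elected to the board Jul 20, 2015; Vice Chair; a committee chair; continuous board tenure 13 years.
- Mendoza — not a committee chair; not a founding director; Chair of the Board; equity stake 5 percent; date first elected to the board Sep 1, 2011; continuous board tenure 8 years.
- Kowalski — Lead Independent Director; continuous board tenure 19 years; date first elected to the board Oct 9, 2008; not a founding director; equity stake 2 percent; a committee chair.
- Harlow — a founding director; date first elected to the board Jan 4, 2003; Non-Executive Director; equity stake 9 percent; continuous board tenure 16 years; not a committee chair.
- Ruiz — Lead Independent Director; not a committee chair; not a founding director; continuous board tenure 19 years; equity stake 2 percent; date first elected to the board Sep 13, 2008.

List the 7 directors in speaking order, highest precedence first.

By board role: Mendoza (Chair of the Board); then Petrov and Pereira (Vice Chair); then Ruiz and Kowalski (Lead Independent Director); then Sorensen (Executive Director); then Harlow (Non-Executive Director).
Petrov and Pereira are each a founding director, so the next rule applies.
Petrov and Pereira both have continuous board tenure 13 years, so the next rule applies.
Petrov and Pereira both have equity stake 2 percent, so the next rule applies.
Among Petrov and Pereira, by date first elected to the board (earlier first): Petrov (Oct 10, 2008) before Pereira (Jul 20, 2015).
Ruiz and Kowalski are each not a founding director, so the next rule applies.
Ruiz and Kowalski both have continuous board tenure 19 years, so the next rule applies.
Ruiz and Kowalski both have equity stake 2 percent, so the next rule applies.
Among Ruiz and Kowalski, by date first elected to the board (earlier first): Ruiz (Sep 13, 2008) before Kowalski (Oct 9, 2008).
Full order: Mendoza, Petrov, Pereira, Ruiz, Kowalski, Sorensen, Harlow.

Mendoza, Petrov, Pereira, Ruiz, Kowalski, Sorensen, Harlow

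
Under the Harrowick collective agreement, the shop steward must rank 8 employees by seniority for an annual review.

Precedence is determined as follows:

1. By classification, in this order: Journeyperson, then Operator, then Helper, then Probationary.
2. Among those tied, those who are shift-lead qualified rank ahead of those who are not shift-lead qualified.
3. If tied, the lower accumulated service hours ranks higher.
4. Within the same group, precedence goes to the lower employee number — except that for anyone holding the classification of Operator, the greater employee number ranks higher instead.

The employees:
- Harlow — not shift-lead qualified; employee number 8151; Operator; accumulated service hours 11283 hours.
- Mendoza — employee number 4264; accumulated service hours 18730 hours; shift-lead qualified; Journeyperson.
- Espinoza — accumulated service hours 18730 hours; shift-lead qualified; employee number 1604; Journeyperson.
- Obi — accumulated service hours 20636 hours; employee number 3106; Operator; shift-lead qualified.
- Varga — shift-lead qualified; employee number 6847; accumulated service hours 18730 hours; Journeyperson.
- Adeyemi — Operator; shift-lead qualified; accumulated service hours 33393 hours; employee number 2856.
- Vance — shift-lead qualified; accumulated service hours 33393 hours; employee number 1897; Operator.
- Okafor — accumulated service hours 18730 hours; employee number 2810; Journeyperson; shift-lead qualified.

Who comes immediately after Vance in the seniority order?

Harlow

By classification: Espinoza, Okafor, Mendoza and Varga (Journeyperson); then Obi, Adeyemi, Vance and Harlow (Operator).
Espinoza, Okafor, Mendoza and Varga are each shift-lead qualified, so the next rule applies.
Espinoza, Okafor, Mendoza and Varga all have accumulated service hours 18730 hours, so the next rule applies.
Among Espinoza, Okafor, Mendoza and Varga, by employee number (lower first): Espinoza (1604) before Okafor (2810) before Mendoza (4264) before Varga (6847).
Among Obi, Adeyemi, Vance and Harlow, shift-lead qualified before not shift-lead qualified: Obi, Adeyemi and Vance (shift-lead qualified) before Harlow (not shift-lead qualified).
Among Obi, Adeyemi and Vance, by accumulated service hours (lower first): Obi (20636 hours) before Adeyemi and Vance (33393 hours).
Among Adeyemi and Vance, by employee number (higher first) (reversed rule for this group): Adeyemi (2856) before Vance (1897).
Order: Espinoza, Okafor, Mendoza, Varga, Obi, Adeyemi, Vance, Harlow.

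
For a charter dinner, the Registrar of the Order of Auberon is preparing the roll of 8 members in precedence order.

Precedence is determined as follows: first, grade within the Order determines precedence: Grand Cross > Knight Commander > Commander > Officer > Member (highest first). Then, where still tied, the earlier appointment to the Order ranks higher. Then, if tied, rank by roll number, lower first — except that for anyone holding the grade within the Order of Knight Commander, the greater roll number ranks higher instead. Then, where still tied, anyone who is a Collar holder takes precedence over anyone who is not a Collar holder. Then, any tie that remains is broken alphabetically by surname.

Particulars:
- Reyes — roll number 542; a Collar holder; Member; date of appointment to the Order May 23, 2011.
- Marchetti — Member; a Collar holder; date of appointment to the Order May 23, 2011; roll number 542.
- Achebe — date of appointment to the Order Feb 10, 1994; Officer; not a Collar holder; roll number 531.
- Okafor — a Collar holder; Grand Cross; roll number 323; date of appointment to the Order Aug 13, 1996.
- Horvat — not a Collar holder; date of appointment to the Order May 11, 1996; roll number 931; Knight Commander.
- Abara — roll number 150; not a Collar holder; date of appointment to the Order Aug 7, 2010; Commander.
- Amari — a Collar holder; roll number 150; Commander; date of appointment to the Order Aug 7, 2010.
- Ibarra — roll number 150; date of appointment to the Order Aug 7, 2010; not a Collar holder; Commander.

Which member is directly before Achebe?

By grade within the Order: Okafor (Grand Cross); then Horvat (Knight Commander); then Amari, Abara and Ibarra (Commander); then Achebe (Officer); then Marchetti and Reyes (Member).
Amari, Abara and Ibarra all have date of appointment to the Order Aug 7, 2010, so the next rule applies.
Amari, Abara and Ibarra all have roll number 150, so the next rule applies.
Among Amari, Abara and Ibarra, a Collar holder before not a Collar holder: Amari (a Collar holder) before Abara and Ibarra (not a Collar holder).
Among Abara and Ibarra, alphabetically by surname: Abara before Ibarra.
Marchetti and Reyes both have date of appointment to the Order May 23, 2011, so the next rule applies.
Marchetti and Reyes both have roll number 542, so the next rule applies.
Marchetti and Reyes are each a Collar holder, so the next rule applies.
Among Marchetti and Reyes, alphabetically by surname: Marchetti before Reyes.
Order: Okafor, Horvat, Amari, Abara, Ibarra, Achebe, Marchetti, Reyes.

Ibarra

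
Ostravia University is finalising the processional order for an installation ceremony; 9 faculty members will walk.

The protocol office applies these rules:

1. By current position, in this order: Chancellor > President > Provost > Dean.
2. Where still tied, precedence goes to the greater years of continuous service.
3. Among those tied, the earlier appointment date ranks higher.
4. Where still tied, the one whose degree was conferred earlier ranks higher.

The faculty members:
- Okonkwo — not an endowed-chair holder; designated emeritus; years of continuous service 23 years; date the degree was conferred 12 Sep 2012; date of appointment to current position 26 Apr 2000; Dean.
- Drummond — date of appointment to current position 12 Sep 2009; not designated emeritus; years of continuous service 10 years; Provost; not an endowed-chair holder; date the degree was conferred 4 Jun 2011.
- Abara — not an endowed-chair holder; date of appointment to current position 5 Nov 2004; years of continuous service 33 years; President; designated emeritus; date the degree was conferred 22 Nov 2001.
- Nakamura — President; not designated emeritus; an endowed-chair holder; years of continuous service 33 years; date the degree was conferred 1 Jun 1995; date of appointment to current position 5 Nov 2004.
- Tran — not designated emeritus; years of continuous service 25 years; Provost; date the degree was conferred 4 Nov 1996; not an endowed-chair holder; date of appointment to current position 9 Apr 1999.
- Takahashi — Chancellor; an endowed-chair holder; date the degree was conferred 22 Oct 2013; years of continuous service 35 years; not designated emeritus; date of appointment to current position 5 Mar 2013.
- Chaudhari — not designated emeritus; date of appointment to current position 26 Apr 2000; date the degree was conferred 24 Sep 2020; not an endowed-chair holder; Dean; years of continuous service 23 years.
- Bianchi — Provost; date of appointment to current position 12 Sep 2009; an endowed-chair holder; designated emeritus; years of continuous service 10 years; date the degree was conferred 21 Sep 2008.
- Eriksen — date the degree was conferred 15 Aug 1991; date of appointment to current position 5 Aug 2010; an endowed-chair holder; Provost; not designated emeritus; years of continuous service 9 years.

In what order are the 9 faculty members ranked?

By current position: Takahashi (Chancellor); then Nakamura and Abara (President); then Tran, Bianchi, Drummond and Eriksen (Provost); then Okonkwo and Chaudhari (Dean).
Nakamura and Abara both have years of continuous service 33 years, so the next rule applies.
Nakamura and Abara both have date of appointment to current position 5 Nov 2004, so the next rule applies.
Among Nakamura and Abara, by date the degree was conferred (earlier first): Nakamura (1 Jun 1995) before Abara (22 Nov 2001).
Among Tran, Bianchi, Drummond and Eriksen, by years of continuous service (higher first): Tran (25 years) before Bianchi and Drummond (10 years) before Eriksen (9 years).
Bianchi and Drummond both have date of appointment to current position 12 Sep 2009, so the next rule applies.
Among Bianchi and Drummond, by date the degree was conferred (earlier first): Bianchi (21 Sep 2008) before Drummond (4 Jun 2011).
Okonkwo and Chaudhari both have years of continuous service 23 years, so the next rule applies.
Okonkwo and Chaudhari both have date of appointment to current position 26 Apr 2000, so the next rule applies.
Among Okonkwo and Chaudhari, by date the degree was conferred (earlier first): Okonkwo (12 Sep 2012) before Chaudhari (24 Sep 2020).
Full order: Takahashi, Nakamura, Abara, Tran, Bianchi, Drummond, Eriksen, Okonkwo, Chaudhari.

Takahashi, Nakamura, Abara, Tran, Bianchi, Drummond, Eriksen, Okonkwo, Chaudhari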